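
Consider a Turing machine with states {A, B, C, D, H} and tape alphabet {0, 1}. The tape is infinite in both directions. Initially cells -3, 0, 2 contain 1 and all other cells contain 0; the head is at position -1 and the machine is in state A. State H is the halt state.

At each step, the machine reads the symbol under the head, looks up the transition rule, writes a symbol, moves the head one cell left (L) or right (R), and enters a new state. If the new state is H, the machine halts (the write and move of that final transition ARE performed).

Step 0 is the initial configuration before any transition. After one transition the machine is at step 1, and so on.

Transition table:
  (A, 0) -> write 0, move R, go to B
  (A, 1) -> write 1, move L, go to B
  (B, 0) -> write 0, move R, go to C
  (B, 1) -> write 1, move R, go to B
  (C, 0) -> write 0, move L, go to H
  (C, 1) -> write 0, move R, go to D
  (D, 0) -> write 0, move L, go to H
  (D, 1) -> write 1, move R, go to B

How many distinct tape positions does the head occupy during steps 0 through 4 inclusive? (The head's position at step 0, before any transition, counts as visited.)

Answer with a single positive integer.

Answer: 5

Derivation:
Step 1: in state A at pos -1, read 0 -> (A,0)->write 0,move R,goto B. Now: state=B, head=0, tape[-4..3]=01001010 (head:     ^)
Step 2: in state B at pos 0, read 1 -> (B,1)->write 1,move R,goto B. Now: state=B, head=1, tape[-4..3]=01001010 (head:      ^)
Step 3: in state B at pos 1, read 0 -> (B,0)->write 0,move R,goto C. Now: state=C, head=2, tape[-4..3]=01001010 (head:       ^)
Step 4: in state C at pos 2, read 1 -> (C,1)->write 0,move R,goto D. Now: state=D, head=3, tape[-4..4]=010010000 (head:        ^)
Head positions at steps 0..4: starting at -1, distinct positions visited = {-1, 0, 1, 2, 3} -> 5 position(s)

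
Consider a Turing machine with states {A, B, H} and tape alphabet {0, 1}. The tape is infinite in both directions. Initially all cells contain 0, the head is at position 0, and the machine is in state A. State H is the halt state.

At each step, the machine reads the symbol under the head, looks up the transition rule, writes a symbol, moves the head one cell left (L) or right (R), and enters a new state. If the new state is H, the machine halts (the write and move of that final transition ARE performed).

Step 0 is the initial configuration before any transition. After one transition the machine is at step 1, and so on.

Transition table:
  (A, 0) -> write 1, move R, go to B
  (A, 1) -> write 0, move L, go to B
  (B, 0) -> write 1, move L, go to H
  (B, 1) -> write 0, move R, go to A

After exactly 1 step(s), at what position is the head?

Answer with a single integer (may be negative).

Answer: 1

Derivation:
Step 1: in state A at pos 0, read 0 -> (A,0)->write 1,move R,goto B. Now: state=B, head=1, tape[-1..2]=0100 (head:   ^)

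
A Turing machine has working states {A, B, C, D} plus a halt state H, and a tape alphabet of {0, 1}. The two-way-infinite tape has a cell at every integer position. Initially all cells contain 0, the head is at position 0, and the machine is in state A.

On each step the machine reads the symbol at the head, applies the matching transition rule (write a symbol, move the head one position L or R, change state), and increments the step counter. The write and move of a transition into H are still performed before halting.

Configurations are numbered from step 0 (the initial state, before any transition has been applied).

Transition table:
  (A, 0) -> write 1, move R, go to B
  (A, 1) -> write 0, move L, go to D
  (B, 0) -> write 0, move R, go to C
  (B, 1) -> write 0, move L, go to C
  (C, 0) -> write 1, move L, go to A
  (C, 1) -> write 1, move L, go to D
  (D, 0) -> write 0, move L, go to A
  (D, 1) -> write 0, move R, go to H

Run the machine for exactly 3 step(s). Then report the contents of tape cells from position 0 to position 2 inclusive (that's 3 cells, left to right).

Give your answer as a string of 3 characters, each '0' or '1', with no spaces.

Answer: 101

Derivation:
Step 1: in state A at pos 0, read 0 -> (A,0)->write 1,move R,goto B. Now: state=B, head=1, tape[-1..2]=0100 (head:   ^)
Step 2: in state B at pos 1, read 0 -> (B,0)->write 0,move R,goto C. Now: state=C, head=2, tape[-1..3]=01000 (head:    ^)
Step 3: in state C at pos 2, read 0 -> (C,0)->write 1,move L,goto A. Now: state=A, head=1, tape[-1..3]=01010 (head:   ^)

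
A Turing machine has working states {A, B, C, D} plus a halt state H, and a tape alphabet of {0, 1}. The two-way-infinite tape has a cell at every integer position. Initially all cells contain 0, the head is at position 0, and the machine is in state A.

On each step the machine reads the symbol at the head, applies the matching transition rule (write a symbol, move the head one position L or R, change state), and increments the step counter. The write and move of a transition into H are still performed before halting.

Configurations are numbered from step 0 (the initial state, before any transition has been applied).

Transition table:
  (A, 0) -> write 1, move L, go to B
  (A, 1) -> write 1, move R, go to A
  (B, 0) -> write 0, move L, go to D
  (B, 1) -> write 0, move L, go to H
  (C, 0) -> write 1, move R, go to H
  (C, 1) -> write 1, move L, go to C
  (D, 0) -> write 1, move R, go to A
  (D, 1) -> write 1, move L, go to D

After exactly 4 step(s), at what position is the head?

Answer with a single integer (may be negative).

Step 1: in state A at pos 0, read 0 -> (A,0)->write 1,move L,goto B. Now: state=B, head=-1, tape[-2..1]=0010 (head:  ^)
Step 2: in state B at pos -1, read 0 -> (B,0)->write 0,move L,goto D. Now: state=D, head=-2, tape[-3..1]=00010 (head:  ^)
Step 3: in state D at pos -2, read 0 -> (D,0)->write 1,move R,goto A. Now: state=A, head=-1, tape[-3..1]=01010 (head:   ^)
Step 4: in state A at pos -1, read 0 -> (A,0)->write 1,move L,goto B. Now: state=B, head=-2, tape[-3..1]=01110 (head:  ^)

Answer: -2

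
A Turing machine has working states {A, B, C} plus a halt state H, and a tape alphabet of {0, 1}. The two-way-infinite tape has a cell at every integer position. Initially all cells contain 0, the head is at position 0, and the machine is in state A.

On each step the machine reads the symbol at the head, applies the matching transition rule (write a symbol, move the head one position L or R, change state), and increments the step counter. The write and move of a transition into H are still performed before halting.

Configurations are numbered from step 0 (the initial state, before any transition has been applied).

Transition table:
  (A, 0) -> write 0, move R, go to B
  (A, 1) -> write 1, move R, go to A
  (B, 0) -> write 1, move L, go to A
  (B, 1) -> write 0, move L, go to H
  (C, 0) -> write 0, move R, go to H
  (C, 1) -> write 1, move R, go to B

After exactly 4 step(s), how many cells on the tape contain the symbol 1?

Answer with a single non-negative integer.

Answer: 0

Derivation:
Step 1: in state A at pos 0, read 0 -> (A,0)->write 0,move R,goto B. Now: state=B, head=1, tape[-1..2]=0000 (head:   ^)
Step 2: in state B at pos 1, read 0 -> (B,0)->write 1,move L,goto A. Now: state=A, head=0, tape[-1..2]=0010 (head:  ^)
Step 3: in state A at pos 0, read 0 -> (A,0)->write 0,move R,goto B. Now: state=B, head=1, tape[-1..2]=0010 (head:   ^)
Step 4: in state B at pos 1, read 1 -> (B,1)->write 0,move L,goto H. Now: state=H, head=0, tape[-1..2]=0000 (head:  ^)
No cell contains 1 after step 4 -> 0 cell(s)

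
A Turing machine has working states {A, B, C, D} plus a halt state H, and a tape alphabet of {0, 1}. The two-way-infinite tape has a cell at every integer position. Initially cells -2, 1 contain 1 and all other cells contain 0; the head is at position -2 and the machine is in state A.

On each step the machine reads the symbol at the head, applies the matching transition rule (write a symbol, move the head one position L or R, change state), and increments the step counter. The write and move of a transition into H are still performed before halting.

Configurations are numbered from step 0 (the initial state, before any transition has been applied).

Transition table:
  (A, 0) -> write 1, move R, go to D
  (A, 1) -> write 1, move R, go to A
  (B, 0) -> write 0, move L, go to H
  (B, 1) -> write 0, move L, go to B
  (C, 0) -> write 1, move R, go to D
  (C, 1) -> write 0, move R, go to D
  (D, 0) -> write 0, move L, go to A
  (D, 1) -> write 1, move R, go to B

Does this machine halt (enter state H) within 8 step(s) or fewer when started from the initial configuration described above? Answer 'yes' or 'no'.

Answer: yes

Derivation:
Step 1: in state A at pos -2, read 1 -> (A,1)->write 1,move R,goto A. Now: state=A, head=-1, tape[-3..2]=010010 (head:   ^)
Step 2: in state A at pos -1, read 0 -> (A,0)->write 1,move R,goto D. Now: state=D, head=0, tape[-3..2]=011010 (head:    ^)
Step 3: in state D at pos 0, read 0 -> (D,0)->write 0,move L,goto A. Now: state=A, head=-1, tape[-3..2]=011010 (head:   ^)
Step 4: in state A at pos -1, read 1 -> (A,1)->write 1,move R,goto A. Now: state=A, head=0, tape[-3..2]=011010 (head:    ^)
Step 5: in state A at pos 0, read 0 -> (A,0)->write 1,move R,goto D. Now: state=D, head=1, tape[-3..2]=011110 (head:     ^)
Step 6: in state D at pos 1, read 1 -> (D,1)->write 1,move R,goto B. Now: state=B, head=2, tape[-3..3]=0111100 (head:      ^)
Step 7: in state B at pos 2, read 0 -> (B,0)->write 0,move L,goto H. Now: state=H, head=1, tape[-3..3]=0111100 (head:     ^)
State H reached at step 7; 7 <= 8 -> yes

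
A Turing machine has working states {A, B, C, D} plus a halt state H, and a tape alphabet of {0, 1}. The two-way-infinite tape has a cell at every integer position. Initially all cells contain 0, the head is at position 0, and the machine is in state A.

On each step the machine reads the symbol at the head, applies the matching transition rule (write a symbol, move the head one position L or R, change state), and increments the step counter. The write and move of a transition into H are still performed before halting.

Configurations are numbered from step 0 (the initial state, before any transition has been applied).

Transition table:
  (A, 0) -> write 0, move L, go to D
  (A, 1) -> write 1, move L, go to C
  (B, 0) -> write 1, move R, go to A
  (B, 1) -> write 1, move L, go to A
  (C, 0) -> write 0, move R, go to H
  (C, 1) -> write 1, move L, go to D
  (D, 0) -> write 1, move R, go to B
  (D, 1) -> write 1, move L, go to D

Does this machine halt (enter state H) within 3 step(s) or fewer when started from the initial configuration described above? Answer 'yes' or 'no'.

Step 1: in state A at pos 0, read 0 -> (A,0)->write 0,move L,goto D. Now: state=D, head=-1, tape[-2..1]=0000 (head:  ^)
Step 2: in state D at pos -1, read 0 -> (D,0)->write 1,move R,goto B. Now: state=B, head=0, tape[-2..1]=0100 (head:   ^)
Step 3: in state B at pos 0, read 0 -> (B,0)->write 1,move R,goto A. Now: state=A, head=1, tape[-2..2]=01100 (head:    ^)
After 3 step(s): state = A (not H) -> not halted within 3 -> no

Answer: no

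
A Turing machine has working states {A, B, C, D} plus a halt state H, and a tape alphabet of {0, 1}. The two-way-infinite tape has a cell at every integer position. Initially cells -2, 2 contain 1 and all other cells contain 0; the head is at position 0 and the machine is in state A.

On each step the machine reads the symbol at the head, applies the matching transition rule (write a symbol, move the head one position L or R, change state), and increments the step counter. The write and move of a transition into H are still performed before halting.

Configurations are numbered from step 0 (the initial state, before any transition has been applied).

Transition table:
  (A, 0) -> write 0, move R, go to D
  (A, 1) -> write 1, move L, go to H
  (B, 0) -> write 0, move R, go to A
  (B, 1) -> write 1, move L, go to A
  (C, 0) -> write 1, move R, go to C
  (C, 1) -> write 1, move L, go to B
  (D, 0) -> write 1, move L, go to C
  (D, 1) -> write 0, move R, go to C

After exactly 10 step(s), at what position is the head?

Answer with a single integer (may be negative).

Answer: 0

Derivation:
Step 1: in state A at pos 0, read 0 -> (A,0)->write 0,move R,goto D. Now: state=D, head=1, tape[-3..3]=0100010 (head:     ^)
Step 2: in state D at pos 1, read 0 -> (D,0)->write 1,move L,goto C. Now: state=C, head=0, tape[-3..3]=0100110 (head:    ^)
Step 3: in state C at pos 0, read 0 -> (C,0)->write 1,move R,goto C. Now: state=C, head=1, tape[-3..3]=0101110 (head:     ^)
Step 4: in state C at pos 1, read 1 -> (C,1)->write 1,move L,goto B. Now: state=B, head=0, tape[-3..3]=0101110 (head:    ^)
Step 5: in state B at pos 0, read 1 -> (B,1)->write 1,move L,goto A. Now: state=A, head=-1, tape[-3..3]=0101110 (head:   ^)
Step 6: in state A at pos -1, read 0 -> (A,0)->write 0,move R,goto D. Now: state=D, head=0, tape[-3..3]=0101110 (head:    ^)
Step 7: in state D at pos 0, read 1 -> (D,1)->write 0,move R,goto C. Now: state=C, head=1, tape[-3..3]=0100110 (head:     ^)
Step 8: in state C at pos 1, read 1 -> (C,1)->write 1,move L,goto B. Now: state=B, head=0, tape[-3..3]=0100110 (head:    ^)
Step 9: in state B at pos 0, read 0 -> (B,0)->write 0,move R,goto A. Now: state=A, head=1, tape[-3..3]=0100110 (head:     ^)
Step 10: in state A at pos 1, read 1 -> (A,1)->write 1,move L,goto H. Now: state=H, head=0, tape[-3..3]=0100110 (head:    ^)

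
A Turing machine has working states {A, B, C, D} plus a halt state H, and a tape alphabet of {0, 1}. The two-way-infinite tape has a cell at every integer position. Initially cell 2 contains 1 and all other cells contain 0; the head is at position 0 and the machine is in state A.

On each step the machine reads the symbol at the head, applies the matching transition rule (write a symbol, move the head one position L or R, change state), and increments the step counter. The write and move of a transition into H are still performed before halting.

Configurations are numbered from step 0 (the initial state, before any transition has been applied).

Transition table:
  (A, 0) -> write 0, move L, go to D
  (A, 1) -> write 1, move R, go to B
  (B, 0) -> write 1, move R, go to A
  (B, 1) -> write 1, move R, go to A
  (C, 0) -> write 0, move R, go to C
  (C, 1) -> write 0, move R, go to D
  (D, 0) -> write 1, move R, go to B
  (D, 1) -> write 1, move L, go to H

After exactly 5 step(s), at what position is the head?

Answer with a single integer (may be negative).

Answer: -1

Derivation:
Step 1: in state A at pos 0, read 0 -> (A,0)->write 0,move L,goto D. Now: state=D, head=-1, tape[-2..3]=000010 (head:  ^)
Step 2: in state D at pos -1, read 0 -> (D,0)->write 1,move R,goto B. Now: state=B, head=0, tape[-2..3]=010010 (head:   ^)
Step 3: in state B at pos 0, read 0 -> (B,0)->write 1,move R,goto A. Now: state=A, head=1, tape[-2..3]=011010 (head:    ^)
Step 4: in state A at pos 1, read 0 -> (A,0)->write 0,move L,goto D. Now: state=D, head=0, tape[-2..3]=011010 (head:   ^)
Step 5: in state D at pos 0, read 1 -> (D,1)->write 1,move L,goto H. Now: state=H, head=-1, tape[-2..3]=011010 (head:  ^)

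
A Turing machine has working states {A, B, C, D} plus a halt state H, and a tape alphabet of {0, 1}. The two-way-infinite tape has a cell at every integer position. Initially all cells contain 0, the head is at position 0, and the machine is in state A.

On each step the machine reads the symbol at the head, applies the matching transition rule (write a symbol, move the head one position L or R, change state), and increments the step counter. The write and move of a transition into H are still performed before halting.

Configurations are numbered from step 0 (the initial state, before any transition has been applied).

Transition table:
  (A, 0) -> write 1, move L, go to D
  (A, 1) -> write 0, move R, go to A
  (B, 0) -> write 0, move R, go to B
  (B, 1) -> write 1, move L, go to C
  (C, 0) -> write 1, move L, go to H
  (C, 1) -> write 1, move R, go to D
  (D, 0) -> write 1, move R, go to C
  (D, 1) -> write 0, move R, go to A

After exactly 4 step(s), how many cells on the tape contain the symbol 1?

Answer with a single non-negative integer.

Answer: 3

Derivation:
Step 1: in state A at pos 0, read 0 -> (A,0)->write 1,move L,goto D. Now: state=D, head=-1, tape[-2..1]=0010 (head:  ^)
Step 2: in state D at pos -1, read 0 -> (D,0)->write 1,move R,goto C. Now: state=C, head=0, tape[-2..1]=0110 (head:   ^)
Step 3: in state C at pos 0, read 1 -> (C,1)->write 1,move R,goto D. Now: state=D, head=1, tape[-2..2]=01100 (head:    ^)
Step 4: in state D at pos 1, read 0 -> (D,0)->write 1,move R,goto C. Now: state=C, head=2, tape[-2..3]=011100 (head:     ^)
Cells containing 1 after step 4: {-1, 0, 1} -> 3 cell(s)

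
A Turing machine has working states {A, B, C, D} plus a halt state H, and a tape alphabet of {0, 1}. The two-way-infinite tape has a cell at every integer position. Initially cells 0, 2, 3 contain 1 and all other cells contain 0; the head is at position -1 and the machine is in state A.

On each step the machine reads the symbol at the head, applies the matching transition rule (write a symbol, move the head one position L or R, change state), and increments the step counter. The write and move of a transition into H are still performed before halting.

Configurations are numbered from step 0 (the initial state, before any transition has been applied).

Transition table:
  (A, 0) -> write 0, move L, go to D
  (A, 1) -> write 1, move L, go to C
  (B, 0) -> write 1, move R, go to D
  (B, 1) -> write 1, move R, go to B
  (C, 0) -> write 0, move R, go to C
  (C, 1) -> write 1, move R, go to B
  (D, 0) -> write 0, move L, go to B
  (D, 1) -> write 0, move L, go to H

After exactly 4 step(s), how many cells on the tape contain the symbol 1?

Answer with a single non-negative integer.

Answer: 4

Derivation:
Step 1: in state A at pos -1, read 0 -> (A,0)->write 0,move L,goto D. Now: state=D, head=-2, tape[-3..4]=00010110 (head:  ^)
Step 2: in state D at pos -2, read 0 -> (D,0)->write 0,move L,goto B. Now: state=B, head=-3, tape[-4..4]=000010110 (head:  ^)
Step 3: in state B at pos -3, read 0 -> (B,0)->write 1,move R,goto D. Now: state=D, head=-2, tape[-4..4]=010010110 (head:   ^)
Step 4: in state D at pos -2, read 0 -> (D,0)->write 0,move L,goto B. Now: state=B, head=-3, tape[-4..4]=010010110 (head:  ^)
Cells containing 1 after step 4: {-3, 0, 2, 3} -> 4 cell(s)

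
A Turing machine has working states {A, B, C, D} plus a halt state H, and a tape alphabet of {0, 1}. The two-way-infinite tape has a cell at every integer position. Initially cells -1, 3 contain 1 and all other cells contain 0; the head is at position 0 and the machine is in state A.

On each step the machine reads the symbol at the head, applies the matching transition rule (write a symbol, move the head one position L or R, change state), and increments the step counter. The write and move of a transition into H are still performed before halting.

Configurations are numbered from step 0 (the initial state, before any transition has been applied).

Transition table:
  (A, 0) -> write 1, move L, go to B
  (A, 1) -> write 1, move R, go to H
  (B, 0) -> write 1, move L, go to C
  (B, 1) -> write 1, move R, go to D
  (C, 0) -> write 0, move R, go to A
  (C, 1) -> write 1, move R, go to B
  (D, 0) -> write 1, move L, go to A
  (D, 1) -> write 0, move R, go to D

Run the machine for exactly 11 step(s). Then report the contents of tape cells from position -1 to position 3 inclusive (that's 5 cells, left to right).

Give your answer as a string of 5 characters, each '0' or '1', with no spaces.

Step 1: in state A at pos 0, read 0 -> (A,0)->write 1,move L,goto B. Now: state=B, head=-1, tape[-2..4]=0110010 (head:  ^)
Step 2: in state B at pos -1, read 1 -> (B,1)->write 1,move R,goto D. Now: state=D, head=0, tape[-2..4]=0110010 (head:   ^)
Step 3: in state D at pos 0, read 1 -> (D,1)->write 0,move R,goto D. Now: state=D, head=1, tape[-2..4]=0100010 (head:    ^)
Step 4: in state D at pos 1, read 0 -> (D,0)->write 1,move L,goto A. Now: state=A, head=0, tape[-2..4]=0101010 (head:   ^)
Step 5: in state A at pos 0, read 0 -> (A,0)->write 1,move L,goto B. Now: state=B, head=-1, tape[-2..4]=0111010 (head:  ^)
Step 6: in state B at pos -1, read 1 -> (B,1)->write 1,move R,goto D. Now: state=D, head=0, tape[-2..4]=0111010 (head:   ^)
Step 7: in state D at pos 0, read 1 -> (D,1)->write 0,move R,goto D. Now: state=D, head=1, tape[-2..4]=0101010 (head:    ^)
Step 8: in state D at pos 1, read 1 -> (D,1)->write 0,move R,goto D. Now: state=D, head=2, tape[-2..4]=0100010 (head:     ^)
Step 9: in state D at pos 2, read 0 -> (D,0)->write 1,move L,goto A. Now: state=A, head=1, tape[-2..4]=0100110 (head:    ^)
Step 10: in state A at pos 1, read 0 -> (A,0)->write 1,move L,goto B. Now: state=B, head=0, tape[-2..4]=0101110 (head:   ^)
Step 11: in state B at pos 0, read 0 -> (B,0)->write 1,move L,goto C. Now: state=C, head=-1, tape[-2..4]=0111110 (head:  ^)

Answer: 11111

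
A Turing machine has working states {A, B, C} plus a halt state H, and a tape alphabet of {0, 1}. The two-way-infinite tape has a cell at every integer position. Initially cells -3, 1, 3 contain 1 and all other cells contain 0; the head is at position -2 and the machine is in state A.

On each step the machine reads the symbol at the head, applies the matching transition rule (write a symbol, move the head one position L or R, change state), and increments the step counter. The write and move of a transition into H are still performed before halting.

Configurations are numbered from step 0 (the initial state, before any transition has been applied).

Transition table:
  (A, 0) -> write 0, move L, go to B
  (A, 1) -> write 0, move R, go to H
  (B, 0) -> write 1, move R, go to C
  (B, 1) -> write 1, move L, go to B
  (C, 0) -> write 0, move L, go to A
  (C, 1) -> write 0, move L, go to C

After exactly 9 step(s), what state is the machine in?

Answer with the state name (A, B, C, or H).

Answer: A

Derivation:
Step 1: in state A at pos -2, read 0 -> (A,0)->write 0,move L,goto B. Now: state=B, head=-3, tape[-4..4]=010001010 (head:  ^)
Step 2: in state B at pos -3, read 1 -> (B,1)->write 1,move L,goto B. Now: state=B, head=-4, tape[-5..4]=0010001010 (head:  ^)
Step 3: in state B at pos -4, read 0 -> (B,0)->write 1,move R,goto C. Now: state=C, head=-3, tape[-5..4]=0110001010 (head:   ^)
Step 4: in state C at pos -3, read 1 -> (C,1)->write 0,move L,goto C. Now: state=C, head=-4, tape[-5..4]=0100001010 (head:  ^)
Step 5: in state C at pos -4, read 1 -> (C,1)->write 0,move L,goto C. Now: state=C, head=-5, tape[-6..4]=00000001010 (head:  ^)
Step 6: in state C at pos -5, read 0 -> (C,0)->write 0,move L,goto A. Now: state=A, head=-6, tape[-7..4]=000000001010 (head:  ^)
Step 7: in state A at pos -6, read 0 -> (A,0)->write 0,move L,goto B. Now: state=B, head=-7, tape[-8..4]=0000000001010 (head:  ^)
Step 8: in state B at pos -7, read 0 -> (B,0)->write 1,move R,goto C. Now: state=C, head=-6, tape[-8..4]=0100000001010 (head:   ^)
Step 9: in state C at pos -6, read 0 -> (C,0)->write 0,move L,goto A. Now: state=A, head=-7, tape[-8..4]=0100000001010 (head:  ^)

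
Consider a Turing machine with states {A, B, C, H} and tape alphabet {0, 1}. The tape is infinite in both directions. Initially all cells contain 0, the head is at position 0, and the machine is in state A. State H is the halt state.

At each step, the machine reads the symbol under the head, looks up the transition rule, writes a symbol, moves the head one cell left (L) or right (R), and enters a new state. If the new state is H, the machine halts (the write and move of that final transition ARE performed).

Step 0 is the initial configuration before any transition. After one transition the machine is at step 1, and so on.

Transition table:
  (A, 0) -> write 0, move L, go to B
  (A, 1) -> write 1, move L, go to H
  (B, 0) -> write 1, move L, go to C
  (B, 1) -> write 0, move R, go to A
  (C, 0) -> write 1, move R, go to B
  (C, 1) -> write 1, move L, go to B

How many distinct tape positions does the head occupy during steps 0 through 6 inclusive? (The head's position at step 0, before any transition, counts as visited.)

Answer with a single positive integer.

Step 1: in state A at pos 0, read 0 -> (A,0)->write 0,move L,goto B. Now: state=B, head=-1, tape[-2..1]=0000 (head:  ^)
Step 2: in state B at pos -1, read 0 -> (B,0)->write 1,move L,goto C. Now: state=C, head=-2, tape[-3..1]=00100 (head:  ^)
Step 3: in state C at pos -2, read 0 -> (C,0)->write 1,move R,goto B. Now: state=B, head=-1, tape[-3..1]=01100 (head:   ^)
Step 4: in state B at pos -1, read 1 -> (B,1)->write 0,move R,goto A. Now: state=A, head=0, tape[-3..1]=01000 (head:    ^)
Step 5: in state A at pos 0, read 0 -> (A,0)->write 0,move L,goto B. Now: state=B, head=-1, tape[-3..1]=01000 (head:   ^)
Step 6: in state B at pos -1, read 0 -> (B,0)->write 1,move L,goto C. Now: state=C, head=-2, tape[-3..1]=01100 (head:  ^)
Head positions at steps 0..6: starting at 0, distinct positions visited = {-2, -1, 0} -> 3 position(s)

Answer: 3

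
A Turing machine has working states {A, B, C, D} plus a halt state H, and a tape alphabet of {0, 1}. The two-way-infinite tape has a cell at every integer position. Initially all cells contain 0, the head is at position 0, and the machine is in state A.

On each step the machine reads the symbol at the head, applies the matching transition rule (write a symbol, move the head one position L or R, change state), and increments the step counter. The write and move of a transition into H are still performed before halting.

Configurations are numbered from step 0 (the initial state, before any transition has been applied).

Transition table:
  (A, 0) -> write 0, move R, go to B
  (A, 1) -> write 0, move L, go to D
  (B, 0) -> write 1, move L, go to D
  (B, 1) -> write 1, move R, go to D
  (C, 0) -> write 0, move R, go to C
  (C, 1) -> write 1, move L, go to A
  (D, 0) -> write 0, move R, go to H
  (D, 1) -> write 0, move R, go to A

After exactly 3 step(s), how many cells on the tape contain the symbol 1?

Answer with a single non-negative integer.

Step 1: in state A at pos 0, read 0 -> (A,0)->write 0,move R,goto B. Now: state=B, head=1, tape[-1..2]=0000 (head:   ^)
Step 2: in state B at pos 1, read 0 -> (B,0)->write 1,move L,goto D. Now: state=D, head=0, tape[-1..2]=0010 (head:  ^)
Step 3: in state D at pos 0, read 0 -> (D,0)->write 0,move R,goto H. Now: state=H, head=1, tape[-1..2]=0010 (head:   ^)
Cells containing 1 after step 3: {1} -> 1 cell(s)

Answer: 1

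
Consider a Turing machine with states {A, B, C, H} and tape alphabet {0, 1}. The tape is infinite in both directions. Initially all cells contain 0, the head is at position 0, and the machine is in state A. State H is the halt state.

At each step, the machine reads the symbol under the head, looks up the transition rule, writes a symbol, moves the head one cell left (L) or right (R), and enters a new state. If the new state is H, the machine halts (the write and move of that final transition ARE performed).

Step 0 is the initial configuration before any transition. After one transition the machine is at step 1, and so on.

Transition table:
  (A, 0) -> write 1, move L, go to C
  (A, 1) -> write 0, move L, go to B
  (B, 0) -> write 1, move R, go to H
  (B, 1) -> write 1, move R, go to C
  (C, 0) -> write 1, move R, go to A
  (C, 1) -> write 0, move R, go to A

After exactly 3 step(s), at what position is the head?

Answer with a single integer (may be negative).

Step 1: in state A at pos 0, read 0 -> (A,0)->write 1,move L,goto C. Now: state=C, head=-1, tape[-2..1]=0010 (head:  ^)
Step 2: in state C at pos -1, read 0 -> (C,0)->write 1,move R,goto A. Now: state=A, head=0, tape[-2..1]=0110 (head:   ^)
Step 3: in state A at pos 0, read 1 -> (A,1)->write 0,move L,goto B. Now: state=B, head=-1, tape[-2..1]=0100 (head:  ^)

Answer: -1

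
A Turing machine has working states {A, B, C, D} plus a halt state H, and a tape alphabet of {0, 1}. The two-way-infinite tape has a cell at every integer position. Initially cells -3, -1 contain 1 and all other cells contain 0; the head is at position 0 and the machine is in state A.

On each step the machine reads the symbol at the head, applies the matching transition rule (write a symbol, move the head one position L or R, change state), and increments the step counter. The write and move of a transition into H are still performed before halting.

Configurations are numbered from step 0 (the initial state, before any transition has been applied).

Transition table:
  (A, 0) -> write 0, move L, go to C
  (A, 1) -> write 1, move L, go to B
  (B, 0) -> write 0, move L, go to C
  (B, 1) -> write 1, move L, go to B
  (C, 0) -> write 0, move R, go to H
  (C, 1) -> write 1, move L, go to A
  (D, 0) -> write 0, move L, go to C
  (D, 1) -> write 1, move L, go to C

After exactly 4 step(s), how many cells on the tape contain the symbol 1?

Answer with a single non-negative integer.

Answer: 2

Derivation:
Step 1: in state A at pos 0, read 0 -> (A,0)->write 0,move L,goto C. Now: state=C, head=-1, tape[-4..1]=010100 (head:    ^)
Step 2: in state C at pos -1, read 1 -> (C,1)->write 1,move L,goto A. Now: state=A, head=-2, tape[-4..1]=010100 (head:   ^)
Step 3: in state A at pos -2, read 0 -> (A,0)->write 0,move L,goto C. Now: state=C, head=-3, tape[-4..1]=010100 (head:  ^)
Step 4: in state C at pos -3, read 1 -> (C,1)->write 1,move L,goto A. Now: state=A, head=-4, tape[-5..1]=0010100 (head:  ^)
Cells containing 1 after step 4: {-3, -1} -> 2 cell(s)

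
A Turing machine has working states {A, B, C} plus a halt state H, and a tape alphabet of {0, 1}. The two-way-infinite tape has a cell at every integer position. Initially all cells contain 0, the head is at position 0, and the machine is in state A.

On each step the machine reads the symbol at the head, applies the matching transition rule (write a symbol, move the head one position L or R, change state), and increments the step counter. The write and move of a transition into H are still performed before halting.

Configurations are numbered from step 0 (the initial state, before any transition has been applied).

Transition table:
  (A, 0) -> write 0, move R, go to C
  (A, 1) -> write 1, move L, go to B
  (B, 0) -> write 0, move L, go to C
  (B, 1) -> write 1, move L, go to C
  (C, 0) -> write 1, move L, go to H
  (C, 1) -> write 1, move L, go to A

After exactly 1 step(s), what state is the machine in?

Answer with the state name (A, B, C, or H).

Step 1: in state A at pos 0, read 0 -> (A,0)->write 0,move R,goto C. Now: state=C, head=1, tape[-1..2]=0000 (head:   ^)

Answer: C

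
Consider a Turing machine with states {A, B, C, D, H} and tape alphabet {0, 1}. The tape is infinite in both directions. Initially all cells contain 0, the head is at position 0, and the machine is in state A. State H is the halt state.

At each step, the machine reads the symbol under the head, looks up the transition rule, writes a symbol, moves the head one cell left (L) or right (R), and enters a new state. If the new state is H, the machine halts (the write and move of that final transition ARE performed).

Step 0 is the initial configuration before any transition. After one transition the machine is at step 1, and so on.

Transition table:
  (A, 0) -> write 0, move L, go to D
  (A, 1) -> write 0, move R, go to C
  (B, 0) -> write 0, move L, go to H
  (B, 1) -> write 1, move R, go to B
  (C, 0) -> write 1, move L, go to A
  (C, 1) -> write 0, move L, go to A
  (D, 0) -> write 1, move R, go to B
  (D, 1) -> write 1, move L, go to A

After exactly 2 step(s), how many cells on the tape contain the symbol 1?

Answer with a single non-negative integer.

Answer: 1

Derivation:
Step 1: in state A at pos 0, read 0 -> (A,0)->write 0,move L,goto D. Now: state=D, head=-1, tape[-2..1]=0000 (head:  ^)
Step 2: in state D at pos -1, read 0 -> (D,0)->write 1,move R,goto B. Now: state=B, head=0, tape[-2..1]=0100 (head:   ^)
Cells containing 1 after step 2: {-1} -> 1 cell(s)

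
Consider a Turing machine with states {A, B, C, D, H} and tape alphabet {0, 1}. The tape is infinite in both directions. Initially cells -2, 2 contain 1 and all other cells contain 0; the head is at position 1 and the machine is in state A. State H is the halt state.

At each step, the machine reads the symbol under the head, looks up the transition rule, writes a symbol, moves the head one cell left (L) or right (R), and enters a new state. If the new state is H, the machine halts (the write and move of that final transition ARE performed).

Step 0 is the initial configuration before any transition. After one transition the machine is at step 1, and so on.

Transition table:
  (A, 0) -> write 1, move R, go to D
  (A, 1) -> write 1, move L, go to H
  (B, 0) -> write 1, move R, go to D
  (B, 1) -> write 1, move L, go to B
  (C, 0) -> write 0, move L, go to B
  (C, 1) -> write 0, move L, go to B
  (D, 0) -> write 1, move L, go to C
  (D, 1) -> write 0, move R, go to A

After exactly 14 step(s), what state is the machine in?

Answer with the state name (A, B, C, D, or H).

Step 1: in state A at pos 1, read 0 -> (A,0)->write 1,move R,goto D. Now: state=D, head=2, tape[-3..3]=0100110 (head:      ^)
Step 2: in state D at pos 2, read 1 -> (D,1)->write 0,move R,goto A. Now: state=A, head=3, tape[-3..4]=01001000 (head:       ^)
Step 3: in state A at pos 3, read 0 -> (A,0)->write 1,move R,goto D. Now: state=D, head=4, tape[-3..5]=010010100 (head:        ^)
Step 4: in state D at pos 4, read 0 -> (D,0)->write 1,move L,goto C. Now: state=C, head=3, tape[-3..5]=010010110 (head:       ^)
Step 5: in state C at pos 3, read 1 -> (C,1)->write 0,move L,goto B. Now: state=B, head=2, tape[-3..5]=010010010 (head:      ^)
Step 6: in state B at pos 2, read 0 -> (B,0)->write 1,move R,goto D. Now: state=D, head=3, tape[-3..5]=010011010 (head:       ^)
Step 7: in state D at pos 3, read 0 -> (D,0)->write 1,move L,goto C. Now: state=C, head=2, tape[-3..5]=010011110 (head:      ^)
Step 8: in state C at pos 2, read 1 -> (C,1)->write 0,move L,goto B. Now: state=B, head=1, tape[-3..5]=010010110 (head:     ^)
Step 9: in state B at pos 1, read 1 -> (B,1)->write 1,move L,goto B. Now: state=B, head=0, tape[-3..5]=010010110 (head:    ^)
Step 10: in state B at pos 0, read 0 -> (B,0)->write 1,move R,goto D. Now: state=D, head=1, tape[-3..5]=010110110 (head:     ^)
Step 11: in state D at pos 1, read 1 -> (D,1)->write 0,move R,goto A. Now: state=A, head=2, tape[-3..5]=010100110 (head:      ^)
Step 12: in state A at pos 2, read 0 -> (A,0)->write 1,move R,goto D. Now: state=D, head=3, tape[-3..5]=010101110 (head:       ^)
Step 13: in state D at pos 3, read 1 -> (D,1)->write 0,move R,goto A. Now: state=A, head=4, tape[-3..5]=010101010 (head:        ^)
Step 14: in state A at pos 4, read 1 -> (A,1)->write 1,move L,goto H. Now: state=H, head=3, tape[-3..5]=010101010 (head:       ^)

Answer: H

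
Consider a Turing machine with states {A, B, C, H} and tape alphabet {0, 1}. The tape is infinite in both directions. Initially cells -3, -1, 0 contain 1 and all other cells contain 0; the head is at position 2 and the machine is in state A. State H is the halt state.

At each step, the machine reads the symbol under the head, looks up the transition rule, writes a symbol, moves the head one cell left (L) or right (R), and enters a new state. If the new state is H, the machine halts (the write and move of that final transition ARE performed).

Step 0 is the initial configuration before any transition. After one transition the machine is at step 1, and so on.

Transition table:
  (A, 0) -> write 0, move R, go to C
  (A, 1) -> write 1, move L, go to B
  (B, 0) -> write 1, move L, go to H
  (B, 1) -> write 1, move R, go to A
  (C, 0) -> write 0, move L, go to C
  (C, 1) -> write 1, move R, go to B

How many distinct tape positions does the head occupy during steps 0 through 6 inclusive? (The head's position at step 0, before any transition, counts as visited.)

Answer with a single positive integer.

Answer: 4

Derivation:
Step 1: in state A at pos 2, read 0 -> (A,0)->write 0,move R,goto C. Now: state=C, head=3, tape[-4..4]=010110000 (head:        ^)
Step 2: in state C at pos 3, read 0 -> (C,0)->write 0,move L,goto C. Now: state=C, head=2, tape[-4..4]=010110000 (head:       ^)
Step 3: in state C at pos 2, read 0 -> (C,0)->write 0,move L,goto C. Now: state=C, head=1, tape[-4..4]=010110000 (head:      ^)
Step 4: in state C at pos 1, read 0 -> (C,0)->write 0,move L,goto C. Now: state=C, head=0, tape[-4..4]=010110000 (head:     ^)
Step 5: in state C at pos 0, read 1 -> (C,1)->write 1,move R,goto B. Now: state=B, head=1, tape[-4..4]=010110000 (head:      ^)
Step 6: in state B at pos 1, read 0 -> (B,0)->write 1,move L,goto H. Now: state=H, head=0, tape[-4..4]=010111000 (head:     ^)
Head positions at steps 0..6: starting at 2, distinct positions visited = {0, 1, 2, 3} -> 4 position(s)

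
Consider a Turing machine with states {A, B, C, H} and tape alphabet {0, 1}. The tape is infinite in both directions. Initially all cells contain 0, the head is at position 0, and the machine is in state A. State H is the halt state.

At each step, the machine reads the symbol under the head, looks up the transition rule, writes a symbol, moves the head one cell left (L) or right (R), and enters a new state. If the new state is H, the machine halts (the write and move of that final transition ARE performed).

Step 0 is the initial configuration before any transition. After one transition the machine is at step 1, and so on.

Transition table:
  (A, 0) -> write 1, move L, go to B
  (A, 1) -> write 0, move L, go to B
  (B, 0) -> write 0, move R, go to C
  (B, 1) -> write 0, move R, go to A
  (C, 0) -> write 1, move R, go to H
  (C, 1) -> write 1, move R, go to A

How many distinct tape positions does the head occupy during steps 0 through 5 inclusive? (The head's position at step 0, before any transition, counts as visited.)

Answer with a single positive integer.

Answer: 3

Derivation:
Step 1: in state A at pos 0, read 0 -> (A,0)->write 1,move L,goto B. Now: state=B, head=-1, tape[-2..1]=0010 (head:  ^)
Step 2: in state B at pos -1, read 0 -> (B,0)->write 0,move R,goto C. Now: state=C, head=0, tape[-2..1]=0010 (head:   ^)
Step 3: in state C at pos 0, read 1 -> (C,1)->write 1,move R,goto A. Now: state=A, head=1, tape[-2..2]=00100 (head:    ^)
Step 4: in state A at pos 1, read 0 -> (A,0)->write 1,move L,goto B. Now: state=B, head=0, tape[-2..2]=00110 (head:   ^)
Step 5: in state B at pos 0, read 1 -> (B,1)->write 0,move R,goto A. Now: state=A, head=1, tape[-2..2]=00010 (head:    ^)
Head positions at steps 0..5: starting at 0, distinct positions visited = {-1, 0, 1} -> 3 position(s)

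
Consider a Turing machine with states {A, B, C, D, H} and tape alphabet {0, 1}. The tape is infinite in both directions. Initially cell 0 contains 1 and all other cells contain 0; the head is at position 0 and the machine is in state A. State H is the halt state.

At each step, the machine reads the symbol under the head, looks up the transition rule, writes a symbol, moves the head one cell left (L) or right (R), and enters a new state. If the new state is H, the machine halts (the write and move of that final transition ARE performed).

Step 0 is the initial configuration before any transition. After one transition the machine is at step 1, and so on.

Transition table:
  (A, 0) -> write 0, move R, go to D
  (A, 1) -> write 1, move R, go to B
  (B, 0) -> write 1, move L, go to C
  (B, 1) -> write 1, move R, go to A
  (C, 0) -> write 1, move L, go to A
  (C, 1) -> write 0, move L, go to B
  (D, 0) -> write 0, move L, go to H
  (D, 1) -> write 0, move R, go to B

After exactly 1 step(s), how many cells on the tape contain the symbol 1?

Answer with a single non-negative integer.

Step 1: in state A at pos 0, read 1 -> (A,1)->write 1,move R,goto B. Now: state=B, head=1, tape[-1..2]=0100 (head:   ^)
Cells containing 1 after step 1: {0} -> 1 cell(s)

Answer: 1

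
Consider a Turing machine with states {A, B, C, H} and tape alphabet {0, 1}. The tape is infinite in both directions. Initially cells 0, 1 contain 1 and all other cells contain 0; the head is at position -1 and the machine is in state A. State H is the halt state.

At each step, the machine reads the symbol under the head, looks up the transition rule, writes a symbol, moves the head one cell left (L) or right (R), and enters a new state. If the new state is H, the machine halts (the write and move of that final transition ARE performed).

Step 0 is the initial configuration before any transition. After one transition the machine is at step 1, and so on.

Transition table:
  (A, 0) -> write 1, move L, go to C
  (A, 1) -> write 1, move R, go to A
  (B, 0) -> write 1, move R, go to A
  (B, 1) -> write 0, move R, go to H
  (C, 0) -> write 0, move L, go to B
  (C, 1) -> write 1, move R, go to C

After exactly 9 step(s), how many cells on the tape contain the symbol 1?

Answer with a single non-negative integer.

Answer: 5

Derivation:
Step 1: in state A at pos -1, read 0 -> (A,0)->write 1,move L,goto C. Now: state=C, head=-2, tape[-3..2]=001110 (head:  ^)
Step 2: in state C at pos -2, read 0 -> (C,0)->write 0,move L,goto B. Now: state=B, head=-3, tape[-4..2]=0001110 (head:  ^)
Step 3: in state B at pos -3, read 0 -> (B,0)->write 1,move R,goto A. Now: state=A, head=-2, tape[-4..2]=0101110 (head:   ^)
Step 4: in state A at pos -2, read 0 -> (A,0)->write 1,move L,goto C. Now: state=C, head=-3, tape[-4..2]=0111110 (head:  ^)
Step 5: in state C at pos -3, read 1 -> (C,1)->write 1,move R,goto C. Now: state=C, head=-2, tape[-4..2]=0111110 (head:   ^)
Step 6: in state C at pos -2, read 1 -> (C,1)->write 1,move R,goto C. Now: state=C, head=-1, tape[-4..2]=0111110 (head:    ^)
Step 7: in state C at pos -1, read 1 -> (C,1)->write 1,move R,goto C. Now: state=C, head=0, tape[-4..2]=0111110 (head:     ^)
Step 8: in state C at pos 0, read 1 -> (C,1)->write 1,move R,goto C. Now: state=C, head=1, tape[-4..2]=0111110 (head:      ^)
Step 9: in state C at pos 1, read 1 -> (C,1)->write 1,move R,goto C. Now: state=C, head=2, tape[-4..3]=01111100 (head:       ^)
Cells containing 1 after step 9: {-3, -2, -1, 0, 1} -> 5 cell(s)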